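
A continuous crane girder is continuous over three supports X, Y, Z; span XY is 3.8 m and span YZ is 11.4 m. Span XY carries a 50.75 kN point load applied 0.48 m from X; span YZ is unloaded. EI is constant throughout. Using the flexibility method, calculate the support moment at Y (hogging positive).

Release continuity at Y by inserting a hinge; the redundant is the internal moment M_Y. The primary structure is two simply-supported spans XY and YZ.
Rotations at Y on the released spans (each span's end-slope, ×1/EI):
  span XY: point load 50.75 at a = 0.48: Pab(L + a)/(6LEI) = 15.18/EI
  relative rotation θ_0 = (15.18 + 0)/EI = 15.18/EI
A unit hogging moment at Y produces rotation L₁/(3EI) + L₂/(3EI) = 5.067/EI.
Compatibility: M_Y·(L₁+L₂)/(3EI) = θ_0, giving M_Y = 2.996 kN·m (hogging).

M_Y = 2.996 kN·m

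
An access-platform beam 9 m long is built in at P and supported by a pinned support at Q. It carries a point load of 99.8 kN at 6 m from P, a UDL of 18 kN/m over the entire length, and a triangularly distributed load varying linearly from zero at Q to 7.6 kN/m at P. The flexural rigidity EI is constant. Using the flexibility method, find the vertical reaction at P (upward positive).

Choose R_Q as the redundant. The primary structure is the cantilever fixed at P.
Deflection at Q on the released cantilever, summing each load's contribution:
  point load 99.8 at a = 6: Pa²(3L − a)/(6EI) = 12575/EI
  UDL 18: wL⁴/(8EI) = 14762/EI
  triangular load, peak 7.6 at the fixed end: w₀L⁴/(30EI) = 1662/EI
  δ_0 = 28999/EI
Flexibility coefficient — unit upward force at Q: δ_{QQ} = L³/(3EI) = 243/EI.
Compatibility at Q: δ_0 − R_Q·δ_{QQ} = 0, so R_Q = 28999/243 = 119.3 kN.
Vertical equilibrium: R_P = ΣP − R_Q = 296 − 119.3 = 176.7 kN.

R_P = 176.7 kN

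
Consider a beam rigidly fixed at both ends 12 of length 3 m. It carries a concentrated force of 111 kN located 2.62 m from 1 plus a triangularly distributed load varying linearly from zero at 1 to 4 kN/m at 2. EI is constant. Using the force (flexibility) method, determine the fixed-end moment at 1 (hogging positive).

M_1 = 5.866 kN·m

Take the two fixed-end moments M_1, M_2 as redundants; the released structure is the simple span 12.
Simple-span end rotations at 1 and 2 under the given loads:
  at 1: point load 111 at a = 2.62: Pab(L + b)/(6LEI) = 20.75/EI
  at 2: point load 111 at a = 2.62: Pab(L + a)/(6LEI) = 34.5/EI
  at 1: triangular load, peak 4: 7w₀L³/(360EI) = 2.1/EI
  at 2: triangular load, peak 4: w₀L³/(45EI) = 2.4/EI
  θ_10 = 22.85/EI,  θ_20 = 36.9/EI
Flexibility coefficients: a unit moment at one end gives L/(3EI) there and L/(6EI) at the far end, so f₁₁ = f₂₂ = 1/EI and f₁₂ = f₂₁ = 0.5/EI.
Compatibility — zero rotation at each built-in end:
  1 M_1 + 0.5 M_2 = 22.85
  0.5 M_1 + 1 M_2 = 36.9
Solving the pair gives M_1 = 5.866 kN·m and M_2 = 33.97 kN·m (hogging).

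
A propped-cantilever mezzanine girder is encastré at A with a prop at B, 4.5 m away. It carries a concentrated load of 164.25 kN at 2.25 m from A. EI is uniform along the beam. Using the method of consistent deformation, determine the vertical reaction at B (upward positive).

R_B = 51.33 kN

Take the reaction at B as the redundant and release it; the primary structure is a cantilever fixed at A.
Downward deflection at the released point B due to the loads:
  point load 164.25 at a = 2.25: Pa²(3L − a)/(6EI) = 1559/EI
Tip deflection under a unit load at B: L³/(3EI) = 30.38/EI.
The prop prevents deflection at B: R_B = δ_0/δ_{BB} = 1559/30.38 = 51.33 kN.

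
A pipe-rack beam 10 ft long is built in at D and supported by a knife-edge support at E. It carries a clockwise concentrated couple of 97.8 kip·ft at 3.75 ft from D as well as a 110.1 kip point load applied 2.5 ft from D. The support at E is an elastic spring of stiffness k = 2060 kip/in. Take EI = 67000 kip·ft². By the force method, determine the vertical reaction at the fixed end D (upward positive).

Remove the prop at E; the released (primary) structure is a cantilever built in at D.
Downward deflection at the released point E due to the loads:
  clockwise couple 97.8 at a = 3.75: M₀a(2L − a)/(2EI) = 2980/EI
  point load 110.1 at a = 2.5: Pa²(3L − a)/(6EI) = 3154/EI
  δ_0 = 6134/EI
Flexibility coefficient — unit upward force at E: δ_{EE} = L³/(3EI) = 333.3/EI.
With EI = 67000 kip·ft²: δ_0 = 0.091549 ft and δ_{EE} = 0.004975 ft/kip.
Compatibility — the spring shortens by R_E/k under the reaction it provides: δ_0 − R_E·δ_{EE} = R_E/k. With 1/k = 1/(2060×12) ft/kip = 0.00004 ft/kip, R_E = δ_0 / (δ_{EE} + 1/k) = 0.091549 / (0.004975 + 0.00004) = 18.25 kip.
Vertical equilibrium: R_D = ΣP − R_E = 110.1 − 18.25 = 91.85 kip.

R_D = 91.85 kip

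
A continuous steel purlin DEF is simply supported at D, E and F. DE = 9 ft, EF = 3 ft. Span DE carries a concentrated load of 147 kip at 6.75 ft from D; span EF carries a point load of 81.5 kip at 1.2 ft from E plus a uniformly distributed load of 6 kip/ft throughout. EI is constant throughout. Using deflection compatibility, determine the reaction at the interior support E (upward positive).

Release continuity at E by inserting a hinge; the redundant is the internal moment M_E. The primary structure is two simply-supported spans DE and EF.
Rotations at E on the released spans (each span's end-slope, ×1/EI):
  span DE: point load 147 at a = 6.75: Pab(L + a)/(6LEI) = 651.2/EI
  span EF: point load 81.5 at a = 1.2: Pab(L + b)/(6LEI) = 46.94/EI
  span EF: UDL 6: wL³/(24EI) = 6.75/EI
  relative rotation θ_0 = (651.2 + 53.69)/EI = 704.9/EI
A unit hogging moment at E produces rotation L₁/(3EI) + L₂/(3EI) = 4/EI.
Compatibility: M_E·(L₁+L₂)/(3EI) = θ_0, giving M_E = 176.2 kip·ft (hogging).
Span DE, ΣM about D with M_E applied at E: R_E^{DE}·9 = 992.2 + 176.2, so R_E^{DE} = 129.8 kip and R_D = 147 − 129.8 = 17.17 kip.
Span EF, ΣM about F: R_E^{EF}·3 = 173.7 + 176.2, so R_E^{EF} = 116.6 kip and R_F = 99.5 − 116.6 = -17.14 kip.
R_E = 129.8 + 116.6 = 246.5 kip.

R_E = 246.5 kip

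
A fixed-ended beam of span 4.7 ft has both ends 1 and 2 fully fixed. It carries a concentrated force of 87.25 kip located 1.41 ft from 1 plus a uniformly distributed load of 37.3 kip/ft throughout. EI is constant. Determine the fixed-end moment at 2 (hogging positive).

M_2 = 94.5 kip·ft

Release both end moments; the primary structure is a simply-supported span 12 with redundants M_1 and M_2.
On the primary (simply-supported) span, the end slopes from the loading are:
  at 1: point load 87.25 at a = 1.41: Pab(L + b)/(6LEI) = 114.7/EI
  at 2: point load 87.25 at a = 1.41: Pab(L + a)/(6LEI) = 87.69/EI
  at 1: UDL 37.3: wL³/(24EI) = 161.4/EI
  at 2: UDL 37.3: wL³/(24EI) = 161.4/EI
  θ_10 = 276/EI,  θ_20 = 249.1/EI
Flexibility coefficients: a unit moment at one end gives L/(3EI) there and L/(6EI) at the far end, so f₁₁ = f₂₂ = 1.567/EI and f₁₂ = f₂₁ = 0.7833/EI.
Compatibility — zero rotation at each built-in end:
  1.567 M_1 + 0.7833 M_2 = 276
  0.7833 M_1 + 1.567 M_2 = 249.1
Solving the pair gives M_1 = 128.9 kip·ft and M_2 = 94.5 kip·ft (hogging).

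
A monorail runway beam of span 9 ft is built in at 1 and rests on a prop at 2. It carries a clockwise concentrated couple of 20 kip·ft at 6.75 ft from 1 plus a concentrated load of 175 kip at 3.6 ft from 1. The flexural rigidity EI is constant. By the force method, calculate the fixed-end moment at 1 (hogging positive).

Remove the prop at 2; the released (primary) structure is a cantilever built in at 1.
Downward deflection at the released point 2 due to the loads:
  clockwise couple 20 at a = 6.75: M₀a(2L − a)/(2EI) = 759.4/EI
  point load 175 at a = 3.6: Pa²(3L − a)/(6EI) = 8845/EI
  δ_0 = 9605/EI
Tip deflection under a unit load at 2: L³/(3EI) = 243/EI.
The prop prevents deflection at 2: R_2 = δ_0/δ_{22} = 9605/243 = 39.52 kip.
Moment equilibrium about 1: M_1 = Σ(load moments about 1) − R_2·L = 650 − 39.52×9 = 294.3 kip·ft.

M_1 = 294.3 kip·ft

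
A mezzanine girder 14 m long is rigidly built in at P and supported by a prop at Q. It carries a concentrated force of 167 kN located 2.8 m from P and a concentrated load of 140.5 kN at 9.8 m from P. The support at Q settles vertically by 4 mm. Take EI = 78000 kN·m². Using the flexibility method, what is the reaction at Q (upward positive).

Choose R_Q as the redundant. The primary structure is the cantilever fixed at P.
Primary-structure tip deflection at Q by superposition:
  point load 167 at a = 2.8: Pa²(3L − a)/(6EI) = 8554/EI
  point load 140.5 at a = 9.8: Pa²(3L − a)/(6EI) = 72416/EI
  δ_0 = 80970/EI
Flexibility coefficient — unit upward force at Q: δ_{QQ} = L³/(3EI) = 914.7/EI.
With EI = 78000 kN·m²: δ_0 = 1.0381 m and δ_{QQ} = 0.011726 m/kN.
Compatibility — the beam at Q must follow the support down by 0.004 m: δ_0 − R_Q·δ_{QQ} = 0.004, so R_Q = (1.0381 − 0.004)/0.011726 = 88.18 kN.

R_Q = 88.18 kN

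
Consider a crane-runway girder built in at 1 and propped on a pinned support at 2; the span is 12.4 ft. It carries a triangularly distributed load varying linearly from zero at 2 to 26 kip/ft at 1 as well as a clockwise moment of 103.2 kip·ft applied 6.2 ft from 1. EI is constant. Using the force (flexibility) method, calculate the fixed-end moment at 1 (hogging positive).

M_1 = 253.6 kip·ft

Choose R_2 as the redundant. The primary structure is the cantilever fixed at 1.
Free-end deflection of the primary structure under the applied loading (downward +):
  triangular load, peak 26 at the fixed end: w₀L⁴/(30EI) = 20490/EI
  clockwise couple 103.2 at a = 6.2: M₀a(2L − a)/(2EI) = 5951/EI
  δ_0 = 26440/EI
Tip deflection under a unit load at 2: L³/(3EI) = 635.5/EI.
Compatibility at 2: δ_0 − R_2·δ_{22} = 0, so R_2 = 26440/635.5 = 41.6 kip.
Moment equilibrium about 1: M_1 = Σ(load moments about 1) − R_2·L = 769.5 − 41.6×12.4 = 253.6 kip·ft.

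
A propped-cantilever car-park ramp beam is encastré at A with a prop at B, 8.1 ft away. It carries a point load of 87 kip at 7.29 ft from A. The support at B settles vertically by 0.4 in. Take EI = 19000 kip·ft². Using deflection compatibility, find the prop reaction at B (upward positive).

R_B = 70.42 kip

Release the roller at B. Primary structure: cantilever fixed at A.
Downward deflection at the released point B due to the loads:
  point load 87 at a = 7.29: Pa²(3L − a)/(6EI) = 13108/EI
Tip deflection under a unit load at B: L³/(3EI) = 177.1/EI.
With EI = 19000 kip·ft²: δ_0 = 0.68988 ft and δ_{BB} = 0.009324 ft/kip.
Compatibility — the beam at B must follow the support down by 0.03333 ft: δ_0 − R_B·δ_{BB} = 0.03333, so R_B = (0.68988 − 0.03333)/0.009324 = 70.42 kip.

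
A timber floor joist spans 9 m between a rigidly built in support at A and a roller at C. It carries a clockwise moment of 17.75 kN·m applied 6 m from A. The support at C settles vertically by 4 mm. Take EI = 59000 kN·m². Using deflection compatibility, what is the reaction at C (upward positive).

R_C = 1.658 kN

Release the roller at C. Primary structure: cantilever fixed at A.
Free-end deflection of the primary structure under the applied loading (downward +):
  clockwise couple 17.75 at a = 6: M₀a(2L − a)/(2EI) = 639/EI
Flexibility coefficient — unit upward force at C: δ_{CC} = L³/(3EI) = 243/EI.
With EI = 59000 kN·m²: δ_0 = 0.010831 m and δ_{CC} = 0.004119 m/kN.
Compatibility — the beam at C must follow the support down by 0.004 m: δ_0 − R_C·δ_{CC} = 0.004, so R_C = (0.010831 − 0.004)/0.004119 = 1.658 kN.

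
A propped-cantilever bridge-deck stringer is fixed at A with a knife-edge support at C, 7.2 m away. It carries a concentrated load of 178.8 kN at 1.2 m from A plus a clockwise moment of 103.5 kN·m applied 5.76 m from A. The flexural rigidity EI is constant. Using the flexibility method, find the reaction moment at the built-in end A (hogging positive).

Take the reaction at C as the redundant and release it; the primary structure is a cantilever fixed at A.
Deflection at C on the released cantilever, summing each load's contribution:
  point load 178.8 at a = 1.2: Pa²(3L − a)/(6EI) = 875.4/EI
  clockwise couple 103.5 at a = 5.76: M₀a(2L − a)/(2EI) = 2575/EI
  δ_0 = 3451/EI
Flexibility coefficient — unit upward force at C: δ_{CC} = L³/(3EI) = 124.4/EI.
Compatibility at C: δ_0 − R_C·δ_{CC} = 0, so R_C = 3451/124.4 = 27.74 kN.
Moment equilibrium about A: M_A = Σ(load moments about A) − R_C·L = 318.1 − 27.74×7.2 = 118.4 kN·m.

M_A = 118.4 kN·m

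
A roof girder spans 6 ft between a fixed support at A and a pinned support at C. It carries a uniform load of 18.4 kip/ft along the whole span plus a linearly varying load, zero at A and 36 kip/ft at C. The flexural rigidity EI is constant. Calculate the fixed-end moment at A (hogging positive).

M_A = 158.4 kip·ft

Remove the prop at C; the released (primary) structure is a cantilever built in at A.
Free-end deflection of the primary structure under the applied loading (downward +):
  UDL 18.4: wL⁴/(8EI) = 2981/EI
  triangular load, peak 36 at the free end: 11w₀L⁴/(120EI) = 4277/EI
  δ_0 = 7258/EI
Flexibility coefficient — unit upward force at C: δ_{CC} = L³/(3EI) = 72/EI.
The prop prevents deflection at C: R_C = δ_0/δ_{CC} = 7258/72 = 100.8 kip.
Moment equilibrium about A: M_A = Σ(load moments about A) − R_C·L = 763.2 − 100.8×6 = 158.4 kip·ft.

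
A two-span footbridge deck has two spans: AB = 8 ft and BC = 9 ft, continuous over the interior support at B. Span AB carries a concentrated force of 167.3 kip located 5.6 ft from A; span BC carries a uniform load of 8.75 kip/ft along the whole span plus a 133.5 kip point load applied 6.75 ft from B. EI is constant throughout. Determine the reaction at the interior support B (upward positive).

Insert a hinge at B; M_B is the redundant, and each span becomes simply supported.
Discontinuity in slope at B on the released structure — sum the simple-span end rotations:
  span AB: point load 167.3 at a = 5.6: Pab(L + a)/(6LEI) = 637.1/EI
  span BC: UDL 8.75: wL³/(24EI) = 265.8/EI
  span BC: point load 133.5 at a = 6.75: Pab(L + b)/(6LEI) = 422.4/EI
  relative rotation θ_0 = (637.1 + 688.2)/EI = 1325/EI
A unit hogging moment at B produces rotation L₁/(3EI) + L₂/(3EI) = 5.667/EI.
Compatibility: M_B·(L₁+L₂)/(3EI) = θ_0, giving M_B = 233.9 kip·ft (hogging).
Span AB, ΣM about A with M_B applied at B: R_B^{AB}·8 = 936.9 + 233.9, so R_B^{AB} = 146.3 kip and R_A = 167.3 − 146.3 = 20.96 kip.
Span BC, ΣM about C: R_B^{BC}·9 = 654.8 + 233.9, so R_B^{BC} = 98.74 kip and R_C = 212.2 − 98.74 = 113.5 kip.
R_B = 146.3 + 98.74 = 245.1 kip.

R_B = 245.1 kip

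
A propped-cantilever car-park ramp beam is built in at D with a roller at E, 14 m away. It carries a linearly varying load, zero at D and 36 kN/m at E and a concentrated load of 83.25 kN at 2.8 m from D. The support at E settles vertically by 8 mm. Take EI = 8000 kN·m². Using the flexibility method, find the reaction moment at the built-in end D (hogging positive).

M_D = 580.4 kN·m

Choose R_E as the redundant. The primary structure is the cantilever fixed at D.
Downward deflection at the released point E due to the loads:
  triangular load, peak 36 at the free end: 11w₀L⁴/(120EI) = 126773/EI
  point load 83.25 at a = 2.8: Pa²(3L − a)/(6EI) = 4264/EI
  δ_0 = 131037/EI
Flexibility coefficient — unit upward force at E: δ_{EE} = L³/(3EI) = 914.7/EI.
With EI = 8000 kN·m²: δ_0 = 16.38 m and δ_{EE} = 0.11433 m/kN.
Compatibility — the beam at E must follow the support down by 0.008 m: δ_0 − R_E·δ_{EE} = 0.008, so R_E = (16.38 − 0.008)/0.11433 = 143.2 kN.
Moment equilibrium about D: M_D = Σ(load moments about D) − R_E·L = 2585 − 143.2×14 = 580.4 kN·m.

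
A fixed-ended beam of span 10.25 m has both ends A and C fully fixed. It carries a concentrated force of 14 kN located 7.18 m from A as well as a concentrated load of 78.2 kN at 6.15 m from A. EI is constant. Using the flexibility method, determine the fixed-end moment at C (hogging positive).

Release both end moments; the primary structure is a simply-supported span AC with redundants M_A and M_C.
Simple-span end rotations at A and C under the given loads:
  at A: point load 14 at a = 7.18: Pab(L + b)/(6LEI) = 66.84/EI
  at C: point load 14 at a = 7.18: Pab(L + a)/(6LEI) = 87.46/EI
  at A: point load 78.2 at a = 6.15: Pab(L + b)/(6LEI) = 460.1/EI
  at C: point load 78.2 at a = 6.15: Pab(L + a)/(6LEI) = 525.8/EI
  θ_A0 = 526.9/EI,  θ_C0 = 613.3/EI
Flexibility coefficients: a unit moment at one end gives L/(3EI) there and L/(6EI) at the far end, so f₁₁ = f₂₂ = 3.417/EI and f₁₂ = f₂₁ = 1.708/EI.
Compatibility — zero rotation at each built-in end:
  3.417 M_A + 1.708 M_C = 526.9
  1.708 M_A + 3.417 M_C = 613.3
Solving the pair gives M_A = 85.97 kN·m and M_C = 136.5 kN·m (hogging).

M_C = 136.5 kN·m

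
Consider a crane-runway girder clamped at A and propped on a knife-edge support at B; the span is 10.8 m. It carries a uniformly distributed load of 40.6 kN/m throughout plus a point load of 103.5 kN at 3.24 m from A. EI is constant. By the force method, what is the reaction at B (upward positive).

R_B = 177 kN

Take the reaction at B as the redundant and release it; the primary structure is a cantilever fixed at A.
Downward deflection at the released point B due to the loads:
  UDL 40.6: wL⁴/(8EI) = 69045/EI
  point load 103.5 at a = 3.24: Pa²(3L − a)/(6EI) = 5280/EI
  δ_0 = 74325/EI
Tip deflection under a unit load at B: L³/(3EI) = 419.9/EI.
The prop prevents deflection at B: R_B = δ_0/δ_{BB} = 74325/419.9 = 177 kN.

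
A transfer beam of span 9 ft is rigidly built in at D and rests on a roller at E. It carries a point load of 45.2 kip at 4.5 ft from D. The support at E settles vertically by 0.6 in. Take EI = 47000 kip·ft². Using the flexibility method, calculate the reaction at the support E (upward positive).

Remove the prop at E; the released (primary) structure is a cantilever built in at D.
Downward deflection at the released point E due to the loads:
  point load 45.2 at a = 4.5: Pa²(3L − a)/(6EI) = 3432/EI
Tip deflection under a unit load at E: L³/(3EI) = 243/EI.
With EI = 47000 kip·ft²: δ_0 = 0.073029 ft and δ_{EE} = 0.00517 ft/kip.
Compatibility — the beam at E must follow the support down by 0.05 ft: δ_0 − R_E·δ_{EE} = 0.05, so R_E = (0.073029 − 0.05)/0.00517 = 4.454 kip.

R_E = 4.454 kip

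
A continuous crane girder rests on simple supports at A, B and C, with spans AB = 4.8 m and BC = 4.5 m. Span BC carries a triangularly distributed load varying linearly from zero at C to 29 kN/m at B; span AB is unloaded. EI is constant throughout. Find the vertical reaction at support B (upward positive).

R_B = 51.66 kN

Take M_B as the redundant. Released structure: two simple spans AB and BC with a hinge at B.
End slopes at the hinge B, treating each span as simply supported:
  span BC: triangular load, peak 29: w₀L³/(45EI) = 58.73/EI
  relative rotation θ_0 = (0 + 58.73)/EI = 58.73/EI
A unit hogging moment at B produces rotation L₁/(3EI) + L₂/(3EI) = 3.1/EI.
Compatibility: M_B·(L₁+L₂)/(3EI) = θ_0, giving M_B = 18.94 kN·m (hogging).
Span AB, ΣM about A with M_B applied at B: R_B^{AB}·4.8 = 0 + 18.94, so R_B^{AB} = 3.947 kN and R_A = 0 − 3.947 = -3.947 kN.
Span BC, ΣM about C: R_B^{BC}·4.5 = 195.8 + 18.94, so R_B^{BC} = 47.71 kN and R_C = 65.25 − 47.71 = 17.54 kN.
R_B = 3.947 + 47.71 = 51.66 kN.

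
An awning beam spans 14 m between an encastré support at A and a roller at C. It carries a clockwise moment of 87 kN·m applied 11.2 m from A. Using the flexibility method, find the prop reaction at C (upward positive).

Take the reaction at C as the redundant and release it; the primary structure is a cantilever fixed at A.
Deflection at C on the released cantilever, summing each load's contribution:
  clockwise couple 87 at a = 11.2: M₀a(2L − a)/(2EI) = 8185/EI
Flexibility coefficient — unit upward force at C: δ_{CC} = L³/(3EI) = 914.7/EI.
The prop prevents deflection at C: R_C = δ_0/δ_{CC} = 8185/914.7 = 8.949 kN.

R_C = 8.949 kN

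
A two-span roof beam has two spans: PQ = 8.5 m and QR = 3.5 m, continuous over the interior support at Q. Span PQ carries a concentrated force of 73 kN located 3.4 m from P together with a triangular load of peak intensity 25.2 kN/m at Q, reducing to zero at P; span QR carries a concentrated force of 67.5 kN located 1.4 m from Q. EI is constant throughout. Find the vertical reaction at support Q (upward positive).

Insert a hinge at Q; M_Q is the redundant, and each span becomes simply supported.
Rotations at Q on the released spans (each span's end-slope, ×1/EI):
  span PQ: point load 73 at a = 3.4: Pab(L + a)/(6LEI) = 295.4/EI
  span PQ: triangular load, peak 25.2: w₀L³/(45EI) = 343.9/EI
  span QR: point load 67.5 at a = 1.4: Pab(L + b)/(6LEI) = 52.92/EI
  relative rotation θ_0 = (639.3 + 52.92)/EI = 692.2/EI
A unit hogging moment at Q produces rotation L₁/(3EI) + L₂/(3EI) = 4/EI.
Compatibility: M_Q·(L₁+L₂)/(3EI) = θ_0, giving M_Q = 173 kN·m (hogging).
Span PQ, ΣM about P with M_Q applied at Q: R_Q^{PQ}·8.5 = 855.1 + 173, so R_Q^{PQ} = 121 kN and R_P = 180.1 − 121 = 59.14 kN.
Span QR, ΣM about R: R_Q^{QR}·3.5 = 141.8 + 173, so R_Q^{QR} = 89.94 kN and R_R = 67.5 − 89.94 = -22.44 kN.
R_Q = 121 + 89.94 = 210.9 kN.

R_Q = 210.9 kN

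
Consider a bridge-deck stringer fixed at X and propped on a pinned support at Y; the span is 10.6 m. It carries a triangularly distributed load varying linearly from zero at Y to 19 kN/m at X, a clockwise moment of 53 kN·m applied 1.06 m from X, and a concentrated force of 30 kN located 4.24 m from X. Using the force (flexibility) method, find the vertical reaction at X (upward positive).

Choose R_Y as the redundant. The primary structure is the cantilever fixed at X.
Deflection at Y on the released cantilever, summing each load's contribution:
  triangular load, peak 19 at the fixed end: w₀L⁴/(30EI) = 7996/EI
  clockwise couple 53 at a = 1.06: M₀a(2L − a)/(2EI) = 565.7/EI
  point load 30 at a = 4.24: Pa²(3L − a)/(6EI) = 2477/EI
  δ_0 = 11039/EI
Tip deflection under a unit load at Y: L³/(3EI) = 397/EI.
Compatibility at Y: δ_0 − R_Y·δ_{YY} = 0, so R_Y = 11039/397 = 27.8 kN.
Vertical equilibrium: R_X = ΣP − R_Y = 130.7 − 27.8 = 102.9 kN.

R_X = 102.9 kN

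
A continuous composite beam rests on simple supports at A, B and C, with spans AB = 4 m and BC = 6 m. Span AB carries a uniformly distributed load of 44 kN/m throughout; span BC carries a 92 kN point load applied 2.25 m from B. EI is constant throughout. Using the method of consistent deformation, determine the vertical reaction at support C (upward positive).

Take M_B as the redundant. Released structure: two simple spans AB and BC with a hinge at B.
Discontinuity in slope at B on the released structure — sum the simple-span end rotations:
  span AB: UDL 44: wL³/(24EI) = 117.3/EI
  span BC: point load 92 at a = 2.25: Pab(L + b)/(6LEI) = 210.2/EI
  relative rotation θ_0 = (117.3 + 210.2)/EI = 327.6/EI
A unit hogging moment at B produces rotation L₁/(3EI) + L₂/(3EI) = 3.333/EI.
Slope continuity at B: θ_0 = M_B·3.333/EI, so M_B = 327.6/3.333 = 98.27 kN·m (hogging).
Span BC, ΣM about C: R_B^{BC}·6 = 345 + 98.27, so R_B^{BC} = 73.88 kN and R_C = 92 − 73.88 = 18.12 kN.

R_C = 18.12 kN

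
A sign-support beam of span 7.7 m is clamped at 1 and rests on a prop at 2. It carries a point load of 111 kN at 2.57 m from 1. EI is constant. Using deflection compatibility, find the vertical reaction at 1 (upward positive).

R_1 = 94.52 kN

Release the roller at 2. Primary structure: cantilever fixed at 1.
Primary-structure tip deflection at 2 by superposition:
  point load 111 at a = 2.57: Pa²(3L − a)/(6EI) = 2509/EI
Tip deflection under a unit load at 2: L³/(3EI) = 152.2/EI.
Compatibility at 2: δ_0 − R_2·δ_{22} = 0, so R_2 = 2509/152.2 = 16.48 kN.
Vertical equilibrium: R_1 = ΣP − R_2 = 111 − 16.48 = 94.52 kN.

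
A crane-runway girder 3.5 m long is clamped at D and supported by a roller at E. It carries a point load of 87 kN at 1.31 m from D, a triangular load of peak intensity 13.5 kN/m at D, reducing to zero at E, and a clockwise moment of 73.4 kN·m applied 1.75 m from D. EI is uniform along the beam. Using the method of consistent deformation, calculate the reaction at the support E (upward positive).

Remove the prop at E; the released (primary) structure is a cantilever built in at D.
Deflection at E on the released cantilever, summing each load's contribution:
  point load 87 at a = 1.31: Pa²(3L − a)/(6EI) = 228.7/EI
  triangular load, peak 13.5 at the fixed end: w₀L⁴/(30EI) = 67.53/EI
  clockwise couple 73.4 at a = 1.75: M₀a(2L − a)/(2EI) = 337.2/EI
  δ_0 = 633.4/EI
Flexibility coefficient — unit upward force at E: δ_{EE} = L³/(3EI) = 14.29/EI.
Compatibility at E: δ_0 − R_E·δ_{EE} = 0, so R_E = 633.4/14.29 = 44.32 kN.

R_E = 44.32 kN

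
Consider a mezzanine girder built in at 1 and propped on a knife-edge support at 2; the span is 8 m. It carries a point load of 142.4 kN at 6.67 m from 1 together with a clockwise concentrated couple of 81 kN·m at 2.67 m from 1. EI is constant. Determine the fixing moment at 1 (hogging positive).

Choose R_2 as the redundant. The primary structure is the cantilever fixed at 1.
Primary-structure tip deflection at 2 by superposition:
  point load 142.4 at a = 6.67: Pa²(3L − a)/(6EI) = 18298/EI
  clockwise couple 81 at a = 2.67: M₀a(2L − a)/(2EI) = 1441/EI
  δ_0 = 19740/EI
Tip deflection under a unit load at 2: L³/(3EI) = 170.7/EI.
Compatibility at 2: δ_0 − R_2·δ_{22} = 0, so R_2 = 19740/170.7 = 115.7 kN.
Moment equilibrium about 1: M_1 = Σ(load moments about 1) − R_2·L = 1031 − 115.7×8 = 105.5 kN·m.

M_1 = 105.5 kN·m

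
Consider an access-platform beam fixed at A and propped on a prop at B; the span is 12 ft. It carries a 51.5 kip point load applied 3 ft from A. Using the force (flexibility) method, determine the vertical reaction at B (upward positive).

R_B = 4.426 kip

Release the roller at B. Primary structure: cantilever fixed at A.
Free-end deflection of the primary structure under the applied loading (downward +):
  point load 51.5 at a = 3: Pa²(3L − a)/(6EI) = 2549/EI
Flexibility coefficient — unit upward force at B: δ_{BB} = L³/(3EI) = 576/EI.
Compatibility at B: δ_0 − R_B·δ_{BB} = 0, so R_B = 2549/576 = 4.426 kip.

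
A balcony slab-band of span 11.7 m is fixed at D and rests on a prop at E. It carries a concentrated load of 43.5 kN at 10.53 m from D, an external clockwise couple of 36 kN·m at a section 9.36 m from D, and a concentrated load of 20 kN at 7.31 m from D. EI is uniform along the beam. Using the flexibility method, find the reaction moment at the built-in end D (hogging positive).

M_D = 47.07 kN·m

Release the roller at E. Primary structure: cantilever fixed at D.
Free-end deflection of the primary structure under the applied loading (downward +):
  point load 43.5 at a = 10.53: Pa²(3L − a)/(6EI) = 19751/EI
  clockwise couple 36 at a = 9.36: M₀a(2L − a)/(2EI) = 2365/EI
  point load 20 at a = 7.31: Pa²(3L − a)/(6EI) = 4950/EI
  δ_0 = 27067/EI
Flexibility coefficient — unit upward force at E: δ_{EE} = L³/(3EI) = 533.9/EI.
The prop prevents deflection at E: R_E = δ_0/δ_{EE} = 27067/533.9 = 50.7 kN.
Moment equilibrium about D: M_D = Σ(load moments about D) − R_E·L = 640.3 − 50.7×11.7 = 47.07 kN·m.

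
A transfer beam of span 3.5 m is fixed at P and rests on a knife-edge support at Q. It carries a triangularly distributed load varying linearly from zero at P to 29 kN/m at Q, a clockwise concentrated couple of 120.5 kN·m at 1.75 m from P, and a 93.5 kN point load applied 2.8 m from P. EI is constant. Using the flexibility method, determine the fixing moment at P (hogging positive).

Choose R_Q as the redundant. The primary structure is the cantilever fixed at P.
Free-end deflection of the primary structure under the applied loading (downward +):
  triangular load, peak 29 at the free end: 11w₀L⁴/(120EI) = 398.9/EI
  clockwise couple 120.5 at a = 1.75: M₀a(2L − a)/(2EI) = 553.5/EI
  point load 93.5 at a = 2.8: Pa²(3L − a)/(6EI) = 940.7/EI
  δ_0 = 1893/EI
Tip deflection under a unit load at Q: L³/(3EI) = 14.29/EI.
Compatibility at Q: δ_0 − R_Q·δ_{QQ} = 0, so R_Q = 1893/14.29 = 132.5 kN.
Moment equilibrium about P: M_P = Σ(load moments about P) − R_Q·L = 500.7 − 132.5×3.5 = 37.08 kN·m.

M_P = 37.08 kN·m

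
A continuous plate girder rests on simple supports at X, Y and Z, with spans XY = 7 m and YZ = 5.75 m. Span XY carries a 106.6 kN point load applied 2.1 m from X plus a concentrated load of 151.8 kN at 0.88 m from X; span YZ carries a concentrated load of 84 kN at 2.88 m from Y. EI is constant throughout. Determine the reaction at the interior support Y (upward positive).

R_Y = 135.1 kN

Insert a hinge at Y; M_Y is the redundant, and each span becomes simply supported.
Discontinuity in slope at Y on the released structure — sum the simple-span end rotations:
  span XY: point load 106.6 at a = 2.1: Pab(L + a)/(6LEI) = 237.7/EI
  span XY: point load 151.8 at a = 0.88: Pab(L + a)/(6LEI) = 153.4/EI
  span YZ: point load 84 at a = 2.88: Pab(L + b)/(6LEI) = 173.5/EI
  relative rotation θ_0 = (391 + 173.5)/EI = 564.5/EI
A unit hogging moment at Y produces rotation L₁/(3EI) + L₂/(3EI) = 4.25/EI.
Slope continuity at Y: θ_0 = M_Y·4.25/EI, so M_Y = 564.5/4.25 = 132.8 kN·m (hogging).
Span XY, ΣM about X with M_Y applied at Y: R_Y^{XY}·7 = 357.4 + 132.8, so R_Y^{XY} = 70.04 kN and R_X = 258.4 − 70.04 = 188.4 kN.
Span YZ, ΣM about Z: R_Y^{YZ}·5.75 = 241.1 + 132.8, so R_Y^{YZ} = 65.03 kN and R_Z = 84 − 65.03 = 18.97 kN.
R_Y = 70.04 + 65.03 = 135.1 kN.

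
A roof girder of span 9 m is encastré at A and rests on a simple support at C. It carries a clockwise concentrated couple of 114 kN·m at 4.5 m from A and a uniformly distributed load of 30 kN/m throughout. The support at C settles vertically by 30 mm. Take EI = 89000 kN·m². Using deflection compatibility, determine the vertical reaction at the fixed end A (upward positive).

Remove the prop at C; the released (primary) structure is a cantilever built in at A.
Deflection at C on the released cantilever, summing each load's contribution:
  clockwise couple 114 at a = 4.5: M₀a(2L − a)/(2EI) = 3463/EI
  UDL 30: wL⁴/(8EI) = 24604/EI
  δ_0 = 28066/EI
Tip deflection under a unit load at C: L³/(3EI) = 243/EI.
With EI = 89000 kN·m²: δ_0 = 0.31535 m and δ_{CC} = 0.00273 m/kN.
Compatibility — the beam at C must follow the support down by 0.03 m: δ_0 − R_C·δ_{CC} = 0.03, so R_C = (0.31535 − 0.03)/0.00273 = 104.5 kN.
Vertical equilibrium: R_A = ΣP − R_C = 270 − 104.5 = 165.5 kN.

R_A = 165.5 kN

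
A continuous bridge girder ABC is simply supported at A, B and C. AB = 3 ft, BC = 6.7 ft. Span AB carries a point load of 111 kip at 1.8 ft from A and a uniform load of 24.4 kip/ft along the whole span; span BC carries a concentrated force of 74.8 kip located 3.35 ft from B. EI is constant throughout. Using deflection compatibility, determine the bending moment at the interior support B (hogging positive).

M_B = 93.17 kip·ft

Insert a hinge at B; M_B is the redundant, and each span becomes simply supported.
End slopes at the hinge B, treating each span as simply supported:
  span AB: point load 111 at a = 1.8: Pab(L + a)/(6LEI) = 63.94/EI
  span AB: UDL 24.4: wL³/(24EI) = 27.45/EI
  span BC: point load 74.8 at a = 3.35: Pab(L + b)/(6LEI) = 209.9/EI
  relative rotation θ_0 = (91.39 + 209.9)/EI = 301.2/EI
A unit hogging moment at B produces rotation L₁/(3EI) + L₂/(3EI) = 3.233/EI.
Slope continuity at B: θ_0 = M_B·3.233/EI, so M_B = 301.2/3.233 = 93.17 kip·ft (hogging).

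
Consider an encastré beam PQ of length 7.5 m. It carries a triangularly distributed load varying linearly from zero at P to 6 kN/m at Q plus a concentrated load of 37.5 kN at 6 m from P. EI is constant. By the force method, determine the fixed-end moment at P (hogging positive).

M_P = 20.25 kN·m

Take the two fixed-end moments M_P, M_Q as redundants; the released structure is the simple span PQ.
Simple-span end rotations at P and Q under the given loads:
  at P: triangular load, peak 6: 7w₀L³/(360EI) = 49.22/EI
  at Q: triangular load, peak 6: w₀L³/(45EI) = 56.25/EI
  at P: point load 37.5 at a = 6: Pab(L + b)/(6LEI) = 67.5/EI
  at Q: point load 37.5 at a = 6: Pab(L + a)/(6LEI) = 101.2/EI
  θ_P0 = 116.7/EI,  θ_Q0 = 157.5/EI
Flexibility coefficients: a unit moment at one end gives L/(3EI) there and L/(6EI) at the far end, so f₁₁ = f₂₂ = 2.5/EI and f₁₂ = f₂₁ = 1.25/EI.
Compatibility — zero rotation at each built-in end:
  2.5 M_P + 1.25 M_Q = 116.7
  1.25 M_P + 2.5 M_Q = 157.5
Solving the pair gives M_P = 20.25 kN·m and M_Q = 52.88 kN·m (hogging).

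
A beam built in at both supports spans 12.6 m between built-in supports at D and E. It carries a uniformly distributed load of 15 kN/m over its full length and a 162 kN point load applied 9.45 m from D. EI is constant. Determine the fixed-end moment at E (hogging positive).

M_E = 485.5 kN·m

Release both end moments; the primary structure is a simply-supported span DE with redundants M_D and M_E.
End rotations of the released simple span under the applied load (×1/EI):
  at D: UDL 15: wL³/(24EI) = 1250/EI
  at E: UDL 15: wL³/(24EI) = 1250/EI
  at D: point load 162 at a = 9.45: Pab(L + b)/(6LEI) = 1005/EI
  at E: point load 162 at a = 9.45: Pab(L + a)/(6LEI) = 1407/EI
  θ_D0 = 2255/EI,  θ_E0 = 2657/EI
Flexibility coefficients: a unit moment at one end gives L/(3EI) there and L/(6EI) at the far end, so f₁₁ = f₂₂ = 4.2/EI and f₁₂ = f₂₁ = 2.1/EI.
Compatibility — zero rotation at each built-in end:
  4.2 M_D + 2.1 M_E = 2255
  2.1 M_D + 4.2 M_E = 2657
Solving the pair gives M_D = 294.1 kN·m and M_E = 485.5 kN·m (hogging).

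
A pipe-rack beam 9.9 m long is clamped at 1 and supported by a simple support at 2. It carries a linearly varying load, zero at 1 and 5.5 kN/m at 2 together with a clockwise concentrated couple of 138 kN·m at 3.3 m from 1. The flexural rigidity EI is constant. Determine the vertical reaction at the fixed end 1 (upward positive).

R_1 = 0.6351 kN

Take the reaction at 2 as the redundant and release it; the primary structure is a cantilever fixed at 1.
Deflection at 2 on the released cantilever, summing each load's contribution:
  triangular load, peak 5.5 at the free end: 11w₀L⁴/(120EI) = 4843/EI
  clockwise couple 138 at a = 3.3: M₀a(2L − a)/(2EI) = 3757/EI
  δ_0 = 8600/EI
Flexibility coefficient — unit upward force at 2: δ_{22} = L³/(3EI) = 323.4/EI.
The prop prevents deflection at 2: R_2 = δ_0/δ_{22} = 8600/323.4 = 26.59 kN.
Vertical equilibrium: R_1 = ΣP − R_2 = 27.23 − 26.59 = 0.6351 kN.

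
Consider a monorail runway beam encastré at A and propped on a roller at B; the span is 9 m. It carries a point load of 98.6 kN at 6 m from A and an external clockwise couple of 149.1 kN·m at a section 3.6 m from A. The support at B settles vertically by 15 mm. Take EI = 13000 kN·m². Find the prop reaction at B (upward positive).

R_B = 66.23 kN

Take the reaction at B as the redundant and release it; the primary structure is a cantilever fixed at A.
Deflection at B on the released cantilever, summing each load's contribution:
  point load 98.6 at a = 6: Pa²(3L − a)/(6EI) = 12424/EI
  clockwise couple 149.1 at a = 3.6: M₀a(2L − a)/(2EI) = 3865/EI
  δ_0 = 16288/EI
Flexibility coefficient — unit upward force at B: δ_{BB} = L³/(3EI) = 243/EI.
With EI = 13000 kN·m²: δ_0 = 1.2529 m and δ_{BB} = 0.018692 m/kN.
Compatibility — the beam at B must follow the support down by 0.015 m: δ_0 − R_B·δ_{BB} = 0.015, so R_B = (1.2529 − 0.015)/0.018692 = 66.23 kN.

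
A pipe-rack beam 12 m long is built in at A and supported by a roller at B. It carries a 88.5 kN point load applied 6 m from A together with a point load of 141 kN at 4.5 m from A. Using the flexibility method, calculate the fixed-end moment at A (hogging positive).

Take the reaction at B as the redundant and release it; the primary structure is a cantilever fixed at A.
Primary-structure tip deflection at B by superposition:
  point load 88.5 at a = 6: Pa²(3L − a)/(6EI) = 15930/EI
  point load 141 at a = 4.5: Pa²(3L − a)/(6EI) = 14990/EI
  δ_0 = 30920/EI
Flexibility coefficient — unit upward force at B: δ_{BB} = L³/(3EI) = 576/EI.
The prop prevents deflection at B: R_B = δ_0/δ_{BB} = 30920/576 = 53.68 kN.
Moment equilibrium about A: M_A = Σ(load moments about A) − R_B·L = 1166 − 53.68×12 = 521.3 kN·m.

M_A = 521.3 kN·m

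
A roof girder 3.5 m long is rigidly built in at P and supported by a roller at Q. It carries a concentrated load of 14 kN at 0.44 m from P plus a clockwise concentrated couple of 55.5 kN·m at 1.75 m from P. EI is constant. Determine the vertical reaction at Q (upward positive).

Choose R_Q as the redundant. The primary structure is the cantilever fixed at P.
Primary-structure tip deflection at Q by superposition:
  point load 14 at a = 0.44: Pa²(3L − a)/(6EI) = 4.544/EI
  clockwise couple 55.5 at a = 1.75: M₀a(2L − a)/(2EI) = 255/EI
  δ_0 = 259.5/EI
Flexibility coefficient — unit upward force at Q: δ_{QQ} = L³/(3EI) = 14.29/EI.
The prop prevents deflection at Q: R_Q = δ_0/δ_{QQ} = 259.5/14.29 = 18.16 kN.

R_Q = 18.16 kN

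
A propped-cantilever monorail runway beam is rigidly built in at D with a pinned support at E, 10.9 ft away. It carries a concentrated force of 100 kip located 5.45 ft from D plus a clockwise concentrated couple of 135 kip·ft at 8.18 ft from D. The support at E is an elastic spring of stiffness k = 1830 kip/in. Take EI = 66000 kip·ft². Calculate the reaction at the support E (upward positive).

R_E = 48.33 kip

Choose R_E as the redundant. The primary structure is the cantilever fixed at D.
Primary-structure tip deflection at E by superposition:
  point load 100 at a = 5.45: Pa²(3L − a)/(6EI) = 13490/EI
  clockwise couple 135 at a = 8.18: M₀a(2L − a)/(2EI) = 7520/EI
  δ_0 = 21010/EI
Tip deflection under a unit load at E: L³/(3EI) = 431.7/EI.
With EI = 66000 kip·ft²: δ_0 = 0.31834 ft and δ_{EE} = 0.006541 ft/kip.
Compatibility — the spring shortens by R_E/k under the reaction it provides: δ_0 − R_E·δ_{EE} = R_E/k. With 1/k = 1/(1830×12) ft/kip = 0.000046 ft/kip, R_E = δ_0 / (δ_{EE} + 1/k) = 0.31834 / (0.006541 + 0.000046) = 48.33 kip.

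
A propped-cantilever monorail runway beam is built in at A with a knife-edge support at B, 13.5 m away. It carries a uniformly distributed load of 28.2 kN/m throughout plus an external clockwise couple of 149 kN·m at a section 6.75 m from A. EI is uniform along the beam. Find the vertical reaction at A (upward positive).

R_A = 225.5 kN

Remove the prop at B; the released (primary) structure is a cantilever built in at A.
Primary-structure tip deflection at B by superposition:
  UDL 28.2: wL⁴/(8EI) = 117083/EI
  clockwise couple 149 at a = 6.75: M₀a(2L − a)/(2EI) = 10183/EI
  δ_0 = 127266/EI
Flexibility coefficient — unit upward force at B: δ_{BB} = L³/(3EI) = 820.1/EI.
The prop prevents deflection at B: R_B = δ_0/δ_{BB} = 127266/820.1 = 155.2 kN.
Vertical equilibrium: R_A = ΣP − R_B = 380.7 − 155.2 = 225.5 kN.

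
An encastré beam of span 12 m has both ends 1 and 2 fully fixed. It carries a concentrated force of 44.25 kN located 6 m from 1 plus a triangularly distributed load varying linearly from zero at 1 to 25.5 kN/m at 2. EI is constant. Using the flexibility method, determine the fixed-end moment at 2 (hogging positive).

Take the two fixed-end moments M_1, M_2 as redundants; the released structure is the simple span 12.
End rotations of the released simple span under the applied load (×1/EI):
  at 1: point load 44.25 at a = 6: Pab(L + b)/(6LEI) = 398.2/EI
  at 2: point load 44.25 at a = 6: Pab(L + a)/(6LEI) = 398.2/EI
  at 1: triangular load, peak 25.5: 7w₀L³/(360EI) = 856.8/EI
  at 2: triangular load, peak 25.5: w₀L³/(45EI) = 979.2/EI
  θ_10 = 1255/EI,  θ_20 = 1377/EI
Flexibility coefficients: a unit moment at one end gives L/(3EI) there and L/(6EI) at the far end, so f₁₁ = f₂₂ = 4/EI and f₁₂ = f₂₁ = 2/EI.
Compatibility — zero rotation at each built-in end:
  4 M_1 + 2 M_2 = 1255
  2 M_1 + 4 M_2 = 1377
Solving the pair gives M_1 = 188.8 kN·m and M_2 = 250 kN·m (hogging).

M_2 = 250 kN·m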